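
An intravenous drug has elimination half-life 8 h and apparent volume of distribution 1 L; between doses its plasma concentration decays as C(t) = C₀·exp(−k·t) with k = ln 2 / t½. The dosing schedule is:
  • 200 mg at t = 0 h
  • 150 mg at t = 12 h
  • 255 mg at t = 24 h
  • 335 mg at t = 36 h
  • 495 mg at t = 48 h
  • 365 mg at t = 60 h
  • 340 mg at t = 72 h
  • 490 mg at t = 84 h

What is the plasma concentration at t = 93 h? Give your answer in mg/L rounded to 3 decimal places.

313.975 mg/L

k = ln 2 / 8 = 0.08664 per h
Dose 1 (200 mg at t=0 h): 200·exp(−0.08664·93) = 0.063 mg/L
Dose 2 (150 mg at t=12 h): 150·exp(−0.08664·81) = 0.134 mg/L
Dose 3 (255 mg at t=24 h): 255·exp(−0.08664·69) = 0.646 mg/L
Dose 4 (335 mg at t=36 h): 335·exp(−0.08664·57) = 2.400 mg/L
Dose 5 (495 mg at t=48 h): 495·exp(−0.08664·45) = 10.030 mg/L
Dose 6 (365 mg at t=60 h): 365·exp(−0.08664·33) = 20.919 mg/L
Dose 7 (340 mg at t=72 h): 340·exp(−0.08664·21) = 55.116 mg/L
Dose 8 (490 mg at t=84 h): 490·exp(−0.08664·9) = 224.666 mg/L
C(93) = 0.063 + 0.134 + 0.646 + 2.400 + 10.030 + 20.919 + 55.116 + 224.666 = 313.975 mg/L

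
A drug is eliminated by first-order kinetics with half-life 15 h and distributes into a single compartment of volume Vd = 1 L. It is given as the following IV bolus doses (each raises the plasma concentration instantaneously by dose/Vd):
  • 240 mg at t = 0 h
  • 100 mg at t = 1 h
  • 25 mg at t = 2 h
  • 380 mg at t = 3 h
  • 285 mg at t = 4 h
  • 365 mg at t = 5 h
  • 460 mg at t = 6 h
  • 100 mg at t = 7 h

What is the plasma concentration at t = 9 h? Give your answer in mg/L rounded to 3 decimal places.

1554.746 mg/L

k = ln 2 / 15 = 0.04621 per h
Dose 1 (240 mg at t=0 h): 240·exp(−0.04621·9) = 158.341 mg/L
Dose 2 (100 mg at t=1 h): 100·exp(−0.04621·8) = 69.096 mg/L
Dose 3 (25 mg at t=2 h): 25·exp(−0.04621·7) = 18.091 mg/L
Dose 4 (380 mg at t=3 h): 380·exp(−0.04621·6) = 287.986 mg/L
Dose 5 (285 mg at t=4 h): 285·exp(−0.04621·5) = 226.205 mg/L
Dose 6 (365 mg at t=5 h): 365·exp(−0.04621·4) = 303.402 mg/L
Dose 7 (460 mg at t=6 h): 460·exp(−0.04621·3) = 400.453 mg/L
Dose 8 (100 mg at t=7 h): 100·exp(−0.04621·2) = 91.172 mg/L
C(9) = 158.341 + 69.096 + 18.091 + 287.986 + 226.205 + 303.402 + 400.453 + 91.172 = 1554.746 mg/L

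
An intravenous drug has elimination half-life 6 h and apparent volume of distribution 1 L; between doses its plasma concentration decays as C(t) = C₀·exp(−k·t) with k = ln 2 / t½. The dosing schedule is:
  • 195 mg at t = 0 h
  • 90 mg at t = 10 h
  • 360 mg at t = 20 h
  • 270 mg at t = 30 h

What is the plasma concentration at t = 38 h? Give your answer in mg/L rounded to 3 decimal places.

k = ln 2 / 6 = 0.11552 per h
Dose 1 (195 mg at t=0 h): 195·exp(−0.11552·38) = 2.418 mg/L
Dose 2 (90 mg at t=10 h): 90·exp(−0.11552·28) = 3.544 mg/L
Dose 3 (360 mg at t=20 h): 360·exp(−0.11552·18) = 45.000 mg/L
Dose 4 (270 mg at t=30 h): 270·exp(−0.11552·8) = 107.150 mg/L
C(38) = 2.418 + 3.544 + 45.000 + 107.150 = 158.111 mg/L

158.111 mg/L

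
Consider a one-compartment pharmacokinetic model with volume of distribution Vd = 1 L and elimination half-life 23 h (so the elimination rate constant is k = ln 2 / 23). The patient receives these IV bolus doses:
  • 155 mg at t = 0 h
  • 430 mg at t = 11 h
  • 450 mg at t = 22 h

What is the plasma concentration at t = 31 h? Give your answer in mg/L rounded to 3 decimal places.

639.339 mg/L

k = ln 2 / 23 = 0.03014 per h
Dose 1 (155 mg at t=0 h): 155·exp(−0.03014·31) = 60.897 mg/L
Dose 2 (430 mg at t=11 h): 430·exp(−0.03014·20) = 235.344 mg/L
Dose 3 (450 mg at t=22 h): 450·exp(−0.03014·9) = 343.098 mg/L
C(31) = 60.897 + 235.344 + 343.098 = 639.339 mg/L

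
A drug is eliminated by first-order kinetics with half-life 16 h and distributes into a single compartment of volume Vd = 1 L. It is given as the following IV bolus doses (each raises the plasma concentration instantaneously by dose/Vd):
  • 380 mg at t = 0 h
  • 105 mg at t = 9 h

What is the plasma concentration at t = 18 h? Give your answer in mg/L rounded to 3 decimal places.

245.329 mg/L

k = ln 2 / 16 = 0.04332 per h
Dose 1 (380 mg at t=0 h): 380·exp(−0.04332·18) = 174.231 mg/L
Dose 2 (105 mg at t=9 h): 105·exp(−0.04332·9) = 71.098 mg/L
C(18) = 174.231 + 71.098 = 245.329 mg/L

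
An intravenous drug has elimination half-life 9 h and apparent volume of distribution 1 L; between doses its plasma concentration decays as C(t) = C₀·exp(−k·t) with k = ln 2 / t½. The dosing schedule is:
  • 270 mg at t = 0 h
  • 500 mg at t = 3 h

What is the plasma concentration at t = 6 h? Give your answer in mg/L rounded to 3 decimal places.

k = ln 2 / 9 = 0.07702 per h
Dose 1 (270 mg at t=0 h): 270·exp(−0.07702·6) = 170.089 mg/L
Dose 2 (500 mg at t=3 h): 500·exp(−0.07702·3) = 396.850 mg/L
C(6) = 170.089 + 396.850 = 566.940 mg/L

566.940 mg/L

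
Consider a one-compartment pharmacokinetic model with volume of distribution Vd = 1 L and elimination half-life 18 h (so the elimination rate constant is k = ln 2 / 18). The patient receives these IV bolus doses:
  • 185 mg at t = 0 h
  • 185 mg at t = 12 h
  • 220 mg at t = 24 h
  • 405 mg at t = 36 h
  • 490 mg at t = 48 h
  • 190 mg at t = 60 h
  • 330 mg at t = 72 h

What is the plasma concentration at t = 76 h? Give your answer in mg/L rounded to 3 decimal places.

694.337 mg/L

k = ln 2 / 18 = 0.03851 per h
Dose 1 (185 mg at t=0 h): 185·exp(−0.03851·76) = 9.912 mg/L
Dose 2 (185 mg at t=12 h): 185·exp(−0.03851·64) = 15.734 mg/L
Dose 3 (220 mg at t=24 h): 220·exp(−0.03851·52) = 29.702 mg/L
Dose 4 (405 mg at t=36 h): 405·exp(−0.03851·40) = 86.796 mg/L
Dose 5 (490 mg at t=48 h): 490·exp(−0.03851·28) = 166.697 mg/L
Dose 6 (190 mg at t=60 h): 190·exp(−0.03851·16) = 102.606 mg/L
Dose 7 (330 mg at t=72 h): 330·exp(−0.03851·4) = 282.891 mg/L
C(76) = 9.912 + 15.734 + 29.702 + 86.796 + 166.697 + 102.606 + 282.891 = 694.337 mg/L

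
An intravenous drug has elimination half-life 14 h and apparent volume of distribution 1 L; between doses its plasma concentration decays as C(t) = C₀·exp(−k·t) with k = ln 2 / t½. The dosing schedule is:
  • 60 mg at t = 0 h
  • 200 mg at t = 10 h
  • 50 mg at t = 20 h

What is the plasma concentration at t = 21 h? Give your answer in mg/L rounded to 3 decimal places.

184.811 mg/L

k = ln 2 / 14 = 0.04951 per h
Dose 1 (60 mg at t=0 h): 60·exp(−0.04951·21) = 21.213 mg/L
Dose 2 (200 mg at t=10 h): 200·exp(−0.04951·11) = 116.013 mg/L
Dose 3 (50 mg at t=20 h): 50·exp(−0.04951·1) = 47.585 mg/L
C(21) = 21.213 + 116.013 + 47.585 = 184.811 mg/L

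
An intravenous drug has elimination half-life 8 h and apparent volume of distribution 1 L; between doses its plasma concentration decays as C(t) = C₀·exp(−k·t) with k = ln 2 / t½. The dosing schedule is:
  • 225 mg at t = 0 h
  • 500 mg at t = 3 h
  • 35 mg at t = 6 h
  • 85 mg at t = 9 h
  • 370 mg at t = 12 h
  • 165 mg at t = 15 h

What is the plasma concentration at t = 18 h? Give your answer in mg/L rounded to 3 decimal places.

582.197 mg/L

k = ln 2 / 8 = 0.08664 per h
Dose 1 (225 mg at t=0 h): 225·exp(−0.08664·18) = 47.300 mg/L
Dose 2 (500 mg at t=3 h): 500·exp(−0.08664·15) = 136.313 mg/L
Dose 3 (35 mg at t=6 h): 35·exp(−0.08664·12) = 12.374 mg/L
Dose 4 (85 mg at t=9 h): 85·exp(−0.08664·9) = 38.973 mg/L
Dose 5 (370 mg at t=12 h): 370·exp(−0.08664·6) = 220.003 mg/L
Dose 6 (165 mg at t=15 h): 165·exp(−0.08664·3) = 127.232 mg/L
C(18) = 47.300 + 136.313 + 12.374 + 38.973 + 220.003 + 127.232 = 582.197 mg/L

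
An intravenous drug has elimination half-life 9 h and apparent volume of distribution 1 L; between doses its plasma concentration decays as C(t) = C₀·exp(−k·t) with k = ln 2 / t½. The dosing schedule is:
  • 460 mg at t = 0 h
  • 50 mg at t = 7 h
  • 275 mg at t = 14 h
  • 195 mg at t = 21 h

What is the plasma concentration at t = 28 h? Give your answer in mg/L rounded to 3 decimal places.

270.450 mg/L

k = ln 2 / 9 = 0.07702 per h
Dose 1 (460 mg at t=0 h): 460·exp(−0.07702·28) = 53.238 mg/L
Dose 2 (50 mg at t=7 h): 50·exp(−0.07702·21) = 9.921 mg/L
Dose 3 (275 mg at t=14 h): 275·exp(−0.07702·14) = 93.554 mg/L
Dose 4 (195 mg at t=21 h): 195·exp(−0.07702·7) = 113.737 mg/L
C(28) = 53.238 + 9.921 + 93.554 + 113.737 = 270.450 mg/L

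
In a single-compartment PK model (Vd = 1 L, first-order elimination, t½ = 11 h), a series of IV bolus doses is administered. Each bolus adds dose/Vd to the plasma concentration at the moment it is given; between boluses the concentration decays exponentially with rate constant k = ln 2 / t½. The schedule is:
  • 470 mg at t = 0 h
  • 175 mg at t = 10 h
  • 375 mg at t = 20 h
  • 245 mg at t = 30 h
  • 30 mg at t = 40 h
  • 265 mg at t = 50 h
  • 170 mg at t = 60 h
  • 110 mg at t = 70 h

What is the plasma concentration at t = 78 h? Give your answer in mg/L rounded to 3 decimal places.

196.717 mg/L

k = ln 2 / 11 = 0.06301 per h
Dose 1 (470 mg at t=0 h): 470·exp(−0.06301·78) = 3.448 mg/L
Dose 2 (175 mg at t=10 h): 175·exp(−0.06301·68) = 2.411 mg/L
Dose 3 (375 mg at t=20 h): 375·exp(−0.06301·58) = 9.700 mg/L
Dose 4 (245 mg at t=30 h): 245·exp(−0.06301·48) = 11.901 mg/L
Dose 5 (30 mg at t=40 h): 30·exp(−0.06301·38) = 2.737 mg/L
Dose 6 (265 mg at t=50 h): 265·exp(−0.06301·28) = 45.393 mg/L
Dose 7 (170 mg at t=60 h): 170·exp(−0.06301·18) = 54.683 mg/L
Dose 8 (110 mg at t=70 h): 110·exp(−0.06301·8) = 66.445 mg/L
C(78) = 3.448 + 2.411 + 9.700 + 11.901 + 2.737 + 45.393 + 54.683 + 66.445 = 196.717 mg/L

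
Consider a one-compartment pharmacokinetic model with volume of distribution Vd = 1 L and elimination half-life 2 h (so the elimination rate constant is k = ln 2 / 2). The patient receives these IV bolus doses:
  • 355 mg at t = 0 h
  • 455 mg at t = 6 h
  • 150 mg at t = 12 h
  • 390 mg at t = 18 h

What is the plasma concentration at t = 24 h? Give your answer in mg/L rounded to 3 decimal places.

k = ln 2 / 2 = 0.34657 per h
Dose 1 (355 mg at t=0 h): 355·exp(−0.34657·24) = 0.087 mg/L
Dose 2 (455 mg at t=6 h): 455·exp(−0.34657·18) = 0.889 mg/L
Dose 3 (150 mg at t=12 h): 150·exp(−0.34657·12) = 2.344 mg/L
Dose 4 (390 mg at t=18 h): 390·exp(−0.34657·6) = 48.750 mg/L
C(24) = 0.087 + 0.889 + 2.344 + 48.750 = 52.069 mg/L

52.069 mg/L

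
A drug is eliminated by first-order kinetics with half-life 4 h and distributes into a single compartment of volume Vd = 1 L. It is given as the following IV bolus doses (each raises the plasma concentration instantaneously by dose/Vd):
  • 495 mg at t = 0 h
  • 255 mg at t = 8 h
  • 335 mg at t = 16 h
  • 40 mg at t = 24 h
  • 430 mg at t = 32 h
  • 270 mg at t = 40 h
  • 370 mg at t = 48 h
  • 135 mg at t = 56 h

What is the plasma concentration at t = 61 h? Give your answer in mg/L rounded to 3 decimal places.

k = ln 2 / 4 = 0.17329 per h
Dose 1 (495 mg at t=0 h): 495·exp(−0.17329·61) = 0.013 mg/L
Dose 2 (255 mg at t=8 h): 255·exp(−0.17329·53) = 0.026 mg/L
Dose 3 (335 mg at t=16 h): 335·exp(−0.17329·45) = 0.138 mg/L
Dose 4 (40 mg at t=24 h): 40·exp(−0.17329·37) = 0.066 mg/L
Dose 5 (430 mg at t=32 h): 430·exp(−0.17329·29) = 2.825 mg/L
Dose 6 (270 mg at t=40 h): 270·exp(−0.17329·21) = 7.095 mg/L
Dose 7 (370 mg at t=48 h): 370·exp(−0.17329·13) = 38.891 mg/L
Dose 8 (135 mg at t=56 h): 135·exp(−0.17329·5) = 56.761 mg/L
C(61) = 0.013 + 0.026 + 0.138 + 0.066 + 2.825 + 7.095 + 38.891 + 56.761 = 105.814 mg/L

105.814 mg/L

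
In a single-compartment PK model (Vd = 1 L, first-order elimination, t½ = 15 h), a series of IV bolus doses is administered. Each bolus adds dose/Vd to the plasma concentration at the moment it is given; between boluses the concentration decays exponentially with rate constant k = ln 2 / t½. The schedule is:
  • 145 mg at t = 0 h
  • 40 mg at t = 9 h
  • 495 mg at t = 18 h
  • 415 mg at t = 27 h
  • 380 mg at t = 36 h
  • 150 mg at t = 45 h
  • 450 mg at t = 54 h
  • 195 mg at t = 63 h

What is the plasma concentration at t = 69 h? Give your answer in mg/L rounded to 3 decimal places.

k = ln 2 / 15 = 0.04621 per h
Dose 1 (145 mg at t=0 h): 145·exp(−0.04621·69) = 5.979 mg/L
Dose 2 (40 mg at t=9 h): 40·exp(−0.04621·60) = 2.500 mg/L
Dose 3 (495 mg at t=18 h): 495·exp(−0.04621·51) = 46.892 mg/L
Dose 4 (415 mg at t=27 h): 415·exp(−0.04621·42) = 59.589 mg/L
Dose 5 (380 mg at t=36 h): 380·exp(−0.04621·33) = 82.702 mg/L
Dose 6 (150 mg at t=45 h): 150·exp(−0.04621·24) = 49.482 mg/L
Dose 7 (450 mg at t=54 h): 450·exp(−0.04621·15) = 225.000 mg/L
Dose 8 (195 mg at t=63 h): 195·exp(−0.04621·6) = 147.782 mg/L
C(69) = 5.979 + 2.500 + 46.892 + 59.589 + 82.702 + 49.482 + 225.000 + 147.782 = 619.926 mg/L

619.926 mg/L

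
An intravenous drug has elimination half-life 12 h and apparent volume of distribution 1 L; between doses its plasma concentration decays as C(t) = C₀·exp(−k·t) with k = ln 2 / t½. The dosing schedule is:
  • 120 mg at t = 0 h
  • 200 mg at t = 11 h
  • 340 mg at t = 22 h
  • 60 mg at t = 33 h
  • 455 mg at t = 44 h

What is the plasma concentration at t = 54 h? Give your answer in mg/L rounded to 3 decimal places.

k = ln 2 / 12 = 0.05776 per h
Dose 1 (120 mg at t=0 h): 120·exp(−0.05776·54) = 5.303 mg/L
Dose 2 (200 mg at t=11 h): 200·exp(−0.05776·43) = 16.685 mg/L
Dose 3 (340 mg at t=22 h): 340·exp(−0.05776·32) = 53.547 mg/L
Dose 4 (60 mg at t=33 h): 60·exp(−0.05776·21) = 17.838 mg/L
Dose 5 (455 mg at t=44 h): 455·exp(−0.05776·10) = 255.360 mg/L
C(54) = 5.303 + 16.685 + 53.547 + 17.838 + 255.360 = 348.734 mg/L

348.734 mg/L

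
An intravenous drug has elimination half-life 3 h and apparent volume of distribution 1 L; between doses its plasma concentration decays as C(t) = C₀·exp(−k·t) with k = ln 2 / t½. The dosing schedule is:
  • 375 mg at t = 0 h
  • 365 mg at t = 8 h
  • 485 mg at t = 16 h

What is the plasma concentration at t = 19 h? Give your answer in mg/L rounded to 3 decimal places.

k = ln 2 / 3 = 0.23105 per h
Dose 1 (375 mg at t=0 h): 375·exp(−0.23105·19) = 4.651 mg/L
Dose 2 (365 mg at t=8 h): 365·exp(−0.23105·11) = 28.742 mg/L
Dose 3 (485 mg at t=16 h): 485·exp(−0.23105·3) = 242.500 mg/L
C(19) = 4.651 + 28.742 + 242.500 = 275.893 mg/L

275.893 mg/L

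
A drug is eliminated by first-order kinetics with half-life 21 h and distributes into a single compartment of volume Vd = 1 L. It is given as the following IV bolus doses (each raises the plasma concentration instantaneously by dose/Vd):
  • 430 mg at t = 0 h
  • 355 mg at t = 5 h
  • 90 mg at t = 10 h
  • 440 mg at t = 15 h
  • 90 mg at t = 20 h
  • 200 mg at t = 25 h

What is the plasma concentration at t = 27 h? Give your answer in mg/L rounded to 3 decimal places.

k = ln 2 / 21 = 0.03301 per h
Dose 1 (430 mg at t=0 h): 430·exp(−0.03301·27) = 176.372 mg/L
Dose 2 (355 mg at t=5 h): 355·exp(−0.03301·22) = 171.737 mg/L
Dose 3 (90 mg at t=10 h): 90·exp(−0.03301·17) = 51.351 mg/L
Dose 4 (440 mg at t=15 h): 440·exp(−0.03301·12) = 296.098 mg/L
Dose 5 (90 mg at t=20 h): 90·exp(−0.03301·7) = 71.433 mg/L
Dose 6 (200 mg at t=25 h): 200·exp(−0.03301·2) = 187.224 mg/L
C(27) = 176.372 + 171.737 + 51.351 + 296.098 + 71.433 + 187.224 = 954.215 mg/L

954.215 mg/L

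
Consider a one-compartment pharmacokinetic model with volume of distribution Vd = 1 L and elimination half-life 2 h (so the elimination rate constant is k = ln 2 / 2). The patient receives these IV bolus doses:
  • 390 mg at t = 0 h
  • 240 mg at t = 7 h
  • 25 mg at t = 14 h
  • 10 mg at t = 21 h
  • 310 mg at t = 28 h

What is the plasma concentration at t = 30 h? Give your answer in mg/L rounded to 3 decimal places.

155.634 mg/L

k = ln 2 / 2 = 0.34657 per h
Dose 1 (390 mg at t=0 h): 390·exp(−0.34657·30) = 0.012 mg/L
Dose 2 (240 mg at t=7 h): 240·exp(−0.34657·23) = 0.083 mg/L
Dose 3 (25 mg at t=14 h): 25·exp(−0.34657·16) = 0.098 mg/L
Dose 4 (10 mg at t=21 h): 10·exp(−0.34657·9) = 0.442 mg/L
Dose 5 (310 mg at t=28 h): 310·exp(−0.34657·2) = 155.000 mg/L
C(30) = 0.012 + 0.083 + 0.098 + 0.442 + 155.000 = 155.634 mg/L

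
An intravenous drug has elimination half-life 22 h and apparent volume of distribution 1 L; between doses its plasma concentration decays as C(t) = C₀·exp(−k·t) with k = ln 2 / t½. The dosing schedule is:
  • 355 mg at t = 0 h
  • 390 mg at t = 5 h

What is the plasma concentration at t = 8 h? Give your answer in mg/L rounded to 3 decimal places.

k = ln 2 / 22 = 0.03151 per h
Dose 1 (355 mg at t=0 h): 355·exp(−0.03151·8) = 275.907 mg/L
Dose 2 (390 mg at t=5 h): 390·exp(−0.03151·3) = 354.826 mg/L
C(8) = 275.907 + 354.826 = 630.733 mg/L

630.733 mg/L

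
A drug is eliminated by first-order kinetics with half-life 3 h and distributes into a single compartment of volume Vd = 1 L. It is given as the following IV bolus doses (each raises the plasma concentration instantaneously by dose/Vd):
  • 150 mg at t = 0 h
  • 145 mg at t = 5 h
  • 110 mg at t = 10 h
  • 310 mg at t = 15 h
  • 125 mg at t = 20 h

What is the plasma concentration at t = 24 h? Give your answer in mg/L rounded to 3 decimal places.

95.071 mg/L

k = ln 2 / 3 = 0.23105 per h
Dose 1 (150 mg at t=0 h): 150·exp(−0.23105·24) = 0.586 mg/L
Dose 2 (145 mg at t=5 h): 145·exp(−0.23105·19) = 1.798 mg/L
Dose 3 (110 mg at t=10 h): 110·exp(−0.23105·14) = 4.331 mg/L
Dose 4 (310 mg at t=15 h): 310·exp(−0.23105·9) = 38.750 mg/L
Dose 5 (125 mg at t=20 h): 125·exp(−0.23105·4) = 49.606 mg/L
C(24) = 0.586 + 1.798 + 4.331 + 38.750 + 49.606 = 95.071 mg/L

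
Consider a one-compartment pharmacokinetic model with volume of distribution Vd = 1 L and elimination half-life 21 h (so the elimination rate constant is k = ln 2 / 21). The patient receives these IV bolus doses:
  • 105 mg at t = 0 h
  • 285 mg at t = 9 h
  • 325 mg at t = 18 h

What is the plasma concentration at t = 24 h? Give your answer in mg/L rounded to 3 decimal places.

487.869 mg/L

k = ln 2 / 21 = 0.03301 per h
Dose 1 (105 mg at t=0 h): 105·exp(−0.03301·24) = 47.550 mg/L
Dose 2 (285 mg at t=9 h): 285·exp(−0.03301·15) = 173.709 mg/L
Dose 3 (325 mg at t=18 h): 325·exp(−0.03301·6) = 266.609 mg/L
C(24) = 47.550 + 173.709 + 266.609 = 487.869 mg/L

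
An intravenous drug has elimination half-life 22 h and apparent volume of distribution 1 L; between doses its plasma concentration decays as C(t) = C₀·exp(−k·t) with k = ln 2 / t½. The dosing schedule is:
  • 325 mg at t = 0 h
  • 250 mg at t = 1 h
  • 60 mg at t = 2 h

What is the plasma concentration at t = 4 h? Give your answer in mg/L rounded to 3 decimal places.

570.305 mg/L

k = ln 2 / 22 = 0.03151 per h
Dose 1 (325 mg at t=0 h): 325·exp(−0.03151·4) = 286.517 mg/L
Dose 2 (250 mg at t=1 h): 250·exp(−0.03151·3) = 227.452 mg/L
Dose 3 (60 mg at t=2 h): 60·exp(−0.03151·2) = 56.336 mg/L
C(4) = 286.517 + 227.452 + 56.336 = 570.305 mg/L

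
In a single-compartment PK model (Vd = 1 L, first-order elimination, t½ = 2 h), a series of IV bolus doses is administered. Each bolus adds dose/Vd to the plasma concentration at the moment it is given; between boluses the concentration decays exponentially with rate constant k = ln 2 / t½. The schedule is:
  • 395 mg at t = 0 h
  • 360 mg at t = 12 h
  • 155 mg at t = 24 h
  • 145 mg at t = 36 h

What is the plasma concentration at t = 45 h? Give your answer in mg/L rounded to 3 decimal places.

k = ln 2 / 2 = 0.34657 per h
Dose 1 (395 mg at t=0 h): 395·exp(−0.34657·45) = 0.000 mg/L
Dose 2 (360 mg at t=12 h): 360·exp(−0.34657·33) = 0.004 mg/L
Dose 3 (155 mg at t=24 h): 155·exp(−0.34657·21) = 0.107 mg/L
Dose 4 (145 mg at t=36 h): 145·exp(−0.34657·9) = 6.408 mg/L
C(45) = 0.000 + 0.004 + 0.107 + 6.408 = 6.519 mg/L

6.519 mg/L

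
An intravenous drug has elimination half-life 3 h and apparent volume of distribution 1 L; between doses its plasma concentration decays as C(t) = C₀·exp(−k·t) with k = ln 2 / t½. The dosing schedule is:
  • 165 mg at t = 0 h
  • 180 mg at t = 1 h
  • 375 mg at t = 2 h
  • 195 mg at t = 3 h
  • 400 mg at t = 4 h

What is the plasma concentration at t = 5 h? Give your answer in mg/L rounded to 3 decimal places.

k = ln 2 / 3 = 0.23105 per h
Dose 1 (165 mg at t=0 h): 165·exp(−0.23105·5) = 51.972 mg/L
Dose 2 (180 mg at t=1 h): 180·exp(−0.23105·4) = 71.433 mg/L
Dose 3 (375 mg at t=2 h): 375·exp(−0.23105·3) = 187.500 mg/L
Dose 4 (195 mg at t=3 h): 195·exp(−0.23105·2) = 122.842 mg/L
Dose 5 (400 mg at t=4 h): 400·exp(−0.23105·1) = 317.480 mg/L
C(5) = 51.972 + 71.433 + 187.500 + 122.842 + 317.480 = 751.227 mg/L

751.227 mg/L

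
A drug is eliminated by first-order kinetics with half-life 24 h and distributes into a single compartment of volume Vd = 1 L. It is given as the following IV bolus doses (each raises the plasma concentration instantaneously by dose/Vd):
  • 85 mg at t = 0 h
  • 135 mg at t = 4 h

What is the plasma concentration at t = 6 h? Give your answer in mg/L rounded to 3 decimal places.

198.899 mg/L

k = ln 2 / 24 = 0.02888 per h
Dose 1 (85 mg at t=0 h): 85·exp(−0.02888·6) = 71.476 mg/L
Dose 2 (135 mg at t=4 h): 135·exp(−0.02888·2) = 127.423 mg/L
C(6) = 71.476 + 127.423 = 198.899 mg/L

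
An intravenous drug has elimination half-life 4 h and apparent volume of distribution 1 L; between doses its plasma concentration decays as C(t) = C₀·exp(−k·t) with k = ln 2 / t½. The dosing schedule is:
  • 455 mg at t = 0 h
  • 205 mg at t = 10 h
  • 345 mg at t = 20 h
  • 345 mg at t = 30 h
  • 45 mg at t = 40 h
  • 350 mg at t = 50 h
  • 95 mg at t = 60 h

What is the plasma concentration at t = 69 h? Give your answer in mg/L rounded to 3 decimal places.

33.756 mg/L

k = ln 2 / 4 = 0.17329 per h
Dose 1 (455 mg at t=0 h): 455·exp(−0.17329·69) = 0.003 mg/L
Dose 2 (205 mg at t=10 h): 205·exp(−0.17329·59) = 0.007 mg/L
Dose 3 (345 mg at t=20 h): 345·exp(−0.17329·49) = 0.071 mg/L
Dose 4 (345 mg at t=30 h): 345·exp(−0.17329·39) = 0.401 mg/L
Dose 5 (45 mg at t=40 h): 45·exp(−0.17329·29) = 0.296 mg/L
Dose 6 (350 mg at t=50 h): 350·exp(−0.17329·19) = 13.007 mg/L
Dose 7 (95 mg at t=60 h): 95·exp(−0.17329·9) = 19.971 mg/L
C(69) = 0.003 + 0.007 + 0.071 + 0.401 + 0.296 + 13.007 + 19.971 = 33.756 mg/L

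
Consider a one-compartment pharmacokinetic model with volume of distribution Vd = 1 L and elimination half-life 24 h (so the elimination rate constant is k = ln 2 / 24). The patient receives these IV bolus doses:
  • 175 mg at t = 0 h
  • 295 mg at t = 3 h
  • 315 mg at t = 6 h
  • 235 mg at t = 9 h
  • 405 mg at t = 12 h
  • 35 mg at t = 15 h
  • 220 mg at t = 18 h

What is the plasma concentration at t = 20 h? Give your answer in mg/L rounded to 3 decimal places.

k = ln 2 / 24 = 0.02888 per h
Dose 1 (175 mg at t=0 h): 175·exp(−0.02888·20) = 98.215 mg/L
Dose 2 (295 mg at t=3 h): 295·exp(−0.02888·17) = 180.548 mg/L
Dose 3 (315 mg at t=6 h): 315·exp(−0.02888·14) = 210.237 mg/L
Dose 4 (235 mg at t=9 h): 235·exp(−0.02888·11) = 171.039 mg/L
Dose 5 (405 mg at t=12 h): 405·exp(−0.02888·8) = 321.449 mg/L
Dose 6 (35 mg at t=15 h): 35·exp(−0.02888·5) = 30.294 mg/L
Dose 7 (220 mg at t=18 h): 220·exp(−0.02888·2) = 207.652 mg/L
C(20) = 98.215 + 180.548 + 210.237 + 171.039 + 321.449 + 30.294 + 207.652 = 1219.435 mg/L

1219.435 mg/L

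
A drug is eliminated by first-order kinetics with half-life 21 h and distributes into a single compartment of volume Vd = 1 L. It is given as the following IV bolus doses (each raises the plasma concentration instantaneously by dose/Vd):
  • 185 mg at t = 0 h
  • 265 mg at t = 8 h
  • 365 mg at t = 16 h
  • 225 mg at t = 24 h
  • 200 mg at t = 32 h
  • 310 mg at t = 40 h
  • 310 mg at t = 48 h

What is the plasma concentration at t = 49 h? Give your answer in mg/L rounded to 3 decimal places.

970.959 mg/L

k = ln 2 / 21 = 0.03301 per h
Dose 1 (185 mg at t=0 h): 185·exp(−0.03301·49) = 36.709 mg/L
Dose 2 (265 mg at t=8 h): 265·exp(−0.03301·41) = 68.473 mg/L
Dose 3 (365 mg at t=16 h): 365·exp(−0.03301·33) = 122.813 mg/L
Dose 4 (225 mg at t=24 h): 225·exp(−0.03301·25) = 98.586 mg/L
Dose 5 (200 mg at t=32 h): 200·exp(−0.03301·17) = 114.114 mg/L
Dose 6 (310 mg at t=40 h): 310·exp(−0.03301·9) = 230.329 mg/L
Dose 7 (310 mg at t=48 h): 310·exp(−0.03301·1) = 299.935 mg/L
C(49) = 36.709 + 68.473 + 122.813 + 98.586 + 114.114 + 230.329 + 299.935 = 970.959 mg/L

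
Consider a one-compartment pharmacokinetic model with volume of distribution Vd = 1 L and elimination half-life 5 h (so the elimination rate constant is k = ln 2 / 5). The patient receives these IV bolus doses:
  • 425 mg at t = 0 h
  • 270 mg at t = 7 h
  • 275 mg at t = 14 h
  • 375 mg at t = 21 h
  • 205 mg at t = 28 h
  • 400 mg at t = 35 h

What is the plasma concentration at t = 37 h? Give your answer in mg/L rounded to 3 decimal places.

420.896 mg/L

k = ln 2 / 5 = 0.13863 per h
Dose 1 (425 mg at t=0 h): 425·exp(−0.13863·37) = 2.516 mg/L
Dose 2 (270 mg at t=7 h): 270·exp(−0.13863·30) = 4.219 mg/L
Dose 3 (275 mg at t=14 h): 275·exp(−0.13863·23) = 11.340 mg/L
Dose 4 (375 mg at t=21 h): 375·exp(−0.13863·16) = 40.807 mg/L
Dose 5 (205 mg at t=28 h): 205·exp(−0.13863·9) = 58.871 mg/L
Dose 6 (400 mg at t=35 h): 400·exp(−0.13863·2) = 303.143 mg/L
C(37) = 2.516 + 4.219 + 11.340 + 40.807 + 58.871 + 303.143 = 420.896 mg/L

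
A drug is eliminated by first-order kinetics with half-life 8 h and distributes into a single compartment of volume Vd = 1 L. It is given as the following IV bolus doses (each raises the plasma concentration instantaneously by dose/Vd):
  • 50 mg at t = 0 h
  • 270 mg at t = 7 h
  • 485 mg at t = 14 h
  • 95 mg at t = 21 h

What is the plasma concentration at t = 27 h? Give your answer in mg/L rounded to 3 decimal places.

k = ln 2 / 8 = 0.08664 per h
Dose 1 (50 mg at t=0 h): 50·exp(−0.08664·27) = 4.819 mg/L
Dose 2 (270 mg at t=7 h): 270·exp(−0.08664·20) = 47.730 mg/L
Dose 3 (485 mg at t=14 h): 485·exp(−0.08664·13) = 157.242 mg/L
Dose 4 (95 mg at t=21 h): 95·exp(−0.08664·6) = 56.487 mg/L
C(27) = 4.819 + 47.730 + 157.242 + 56.487 = 266.278 mg/L

266.278 mg/L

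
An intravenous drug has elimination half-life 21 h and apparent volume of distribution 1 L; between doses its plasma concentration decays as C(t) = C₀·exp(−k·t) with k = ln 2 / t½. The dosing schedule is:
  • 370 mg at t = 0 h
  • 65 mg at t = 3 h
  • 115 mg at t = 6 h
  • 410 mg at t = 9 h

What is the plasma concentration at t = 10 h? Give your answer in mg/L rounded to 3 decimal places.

k = ln 2 / 21 = 0.03301 per h
Dose 1 (370 mg at t=0 h): 370·exp(−0.03301·10) = 265.983 mg/L
Dose 2 (65 mg at t=3 h): 65·exp(−0.03301·7) = 51.591 mg/L
Dose 3 (115 mg at t=6 h): 115·exp(−0.03301·4) = 100.776 mg/L
Dose 4 (410 mg at t=9 h): 410·exp(−0.03301·1) = 396.688 mg/L
C(10) = 265.983 + 51.591 + 100.776 + 396.688 = 815.038 mg/L

815.038 mg/L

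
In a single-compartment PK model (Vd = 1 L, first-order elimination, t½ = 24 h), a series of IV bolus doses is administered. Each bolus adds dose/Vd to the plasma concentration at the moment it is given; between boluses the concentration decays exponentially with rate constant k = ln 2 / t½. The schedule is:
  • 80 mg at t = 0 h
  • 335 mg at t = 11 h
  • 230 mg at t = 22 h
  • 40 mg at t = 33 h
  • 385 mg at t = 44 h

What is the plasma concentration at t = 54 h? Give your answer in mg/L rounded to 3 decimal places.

515.089 mg/L

k = ln 2 / 24 = 0.02888 per h
Dose 1 (80 mg at t=0 h): 80·exp(−0.02888·54) = 16.818 mg/L
Dose 2 (335 mg at t=11 h): 335·exp(−0.02888·43) = 96.761 mg/L
Dose 3 (230 mg at t=22 h): 230·exp(−0.02888·32) = 91.276 mg/L
Dose 4 (40 mg at t=33 h): 40·exp(−0.02888·21) = 21.810 mg/L
Dose 5 (385 mg at t=44 h): 385·exp(−0.02888·10) = 288.424 mg/L
C(54) = 16.818 + 96.761 + 91.276 + 21.810 + 288.424 = 515.089 mg/L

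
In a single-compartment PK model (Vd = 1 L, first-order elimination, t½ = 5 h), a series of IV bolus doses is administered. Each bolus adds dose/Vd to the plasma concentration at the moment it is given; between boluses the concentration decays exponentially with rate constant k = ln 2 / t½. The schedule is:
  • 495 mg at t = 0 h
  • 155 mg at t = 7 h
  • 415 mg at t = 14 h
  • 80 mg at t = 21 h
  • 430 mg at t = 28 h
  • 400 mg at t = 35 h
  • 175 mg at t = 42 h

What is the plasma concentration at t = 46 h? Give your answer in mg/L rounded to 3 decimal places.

231.979 mg/L

k = ln 2 / 5 = 0.13863 per h
Dose 1 (495 mg at t=0 h): 495·exp(−0.13863·46) = 0.842 mg/L
Dose 2 (155 mg at t=7 h): 155·exp(−0.13863·39) = 0.696 mg/L
Dose 3 (415 mg at t=14 h): 415·exp(−0.13863·32) = 4.914 mg/L
Dose 4 (80 mg at t=21 h): 80·exp(−0.13863·25) = 2.500 mg/L
Dose 5 (430 mg at t=28 h): 430·exp(−0.13863·18) = 35.462 mg/L
Dose 6 (400 mg at t=35 h): 400·exp(−0.13863·11) = 87.055 mg/L
Dose 7 (175 mg at t=42 h): 175·exp(−0.13863·4) = 100.511 mg/L
C(46) = 0.842 + 0.696 + 4.914 + 2.500 + 35.462 + 87.055 + 100.511 = 231.979 mg/L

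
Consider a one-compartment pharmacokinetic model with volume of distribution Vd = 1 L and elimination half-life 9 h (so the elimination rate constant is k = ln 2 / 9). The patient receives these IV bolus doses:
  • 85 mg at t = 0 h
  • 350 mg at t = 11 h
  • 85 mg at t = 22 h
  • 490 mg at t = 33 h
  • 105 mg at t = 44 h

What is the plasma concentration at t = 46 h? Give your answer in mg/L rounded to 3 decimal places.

k = ln 2 / 9 = 0.07702 per h
Dose 1 (85 mg at t=0 h): 85·exp(−0.07702·46) = 2.459 mg/L
Dose 2 (350 mg at t=11 h): 350·exp(−0.07702·35) = 23.626 mg/L
Dose 3 (85 mg at t=22 h): 85·exp(−0.07702·24) = 13.387 mg/L
Dose 4 (490 mg at t=33 h): 490·exp(−0.07702·13) = 180.042 mg/L
Dose 5 (105 mg at t=44 h): 105·exp(−0.07702·2) = 90.011 mg/L
C(46) = 2.459 + 23.626 + 13.387 + 180.042 + 90.011 = 309.525 mg/L

309.525 mg/L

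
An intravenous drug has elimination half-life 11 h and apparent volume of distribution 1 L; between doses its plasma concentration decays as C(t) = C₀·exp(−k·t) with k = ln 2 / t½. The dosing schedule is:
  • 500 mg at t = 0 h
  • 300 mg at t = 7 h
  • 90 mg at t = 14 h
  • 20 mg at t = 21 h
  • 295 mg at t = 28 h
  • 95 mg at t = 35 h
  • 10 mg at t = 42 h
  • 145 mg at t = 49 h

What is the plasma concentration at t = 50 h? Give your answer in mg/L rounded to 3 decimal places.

k = ln 2 / 11 = 0.06301 per h
Dose 1 (500 mg at t=0 h): 500·exp(−0.06301·50) = 21.412 mg/L
Dose 2 (300 mg at t=7 h): 300·exp(−0.06301·43) = 19.970 mg/L
Dose 3 (90 mg at t=14 h): 90·exp(−0.06301·36) = 9.312 mg/L
Dose 4 (20 mg at t=21 h): 20·exp(−0.06301·29) = 3.217 mg/L
Dose 5 (295 mg at t=28 h): 295·exp(−0.06301·22) = 73.750 mg/L
Dose 6 (95 mg at t=35 h): 95·exp(−0.06301·15) = 36.917 mg/L
Dose 7 (10 mg at t=42 h): 10·exp(−0.06301·8) = 6.040 mg/L
Dose 8 (145 mg at t=49 h): 145·exp(−0.06301·1) = 136.145 mg/L
C(50) = 21.412 + 19.970 + 9.312 + 3.217 + 73.750 + 36.917 + 6.040 + 136.145 = 306.763 mg/L

306.763 mg/L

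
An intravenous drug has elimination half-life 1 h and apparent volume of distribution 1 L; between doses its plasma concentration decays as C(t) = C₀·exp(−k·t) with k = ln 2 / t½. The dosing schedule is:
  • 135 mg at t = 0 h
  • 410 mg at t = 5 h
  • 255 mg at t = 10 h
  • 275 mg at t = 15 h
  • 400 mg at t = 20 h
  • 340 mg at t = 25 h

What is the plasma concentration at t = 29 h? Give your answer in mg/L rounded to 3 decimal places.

22.049 mg/L

k = ln 2 / 1 = 0.69315 per h
Dose 1 (135 mg at t=0 h): 135·exp(−0.69315·29) = 0.000 mg/L
Dose 2 (410 mg at t=5 h): 410·exp(−0.69315·24) = 0.000 mg/L
Dose 3 (255 mg at t=10 h): 255·exp(−0.69315·19) = 0.000 mg/L
Dose 4 (275 mg at t=15 h): 275·exp(−0.69315·14) = 0.017 mg/L
Dose 5 (400 mg at t=20 h): 400·exp(−0.69315·9) = 0.781 mg/L
Dose 6 (340 mg at t=25 h): 340·exp(−0.69315·4) = 21.250 mg/L
C(29) = 0.000 + 0.000 + 0.000 + 0.017 + 0.781 + 21.250 = 22.049 mg/L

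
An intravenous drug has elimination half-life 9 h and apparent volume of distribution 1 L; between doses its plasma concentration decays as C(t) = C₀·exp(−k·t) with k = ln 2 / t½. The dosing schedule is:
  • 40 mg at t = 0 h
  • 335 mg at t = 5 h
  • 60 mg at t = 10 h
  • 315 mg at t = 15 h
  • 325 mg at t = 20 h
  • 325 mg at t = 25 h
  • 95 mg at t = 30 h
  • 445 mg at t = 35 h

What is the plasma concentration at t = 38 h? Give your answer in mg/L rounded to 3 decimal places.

694.213 mg/L

k = ln 2 / 9 = 0.07702 per h
Dose 1 (40 mg at t=0 h): 40·exp(−0.07702·38) = 2.143 mg/L
Dose 2 (335 mg at t=5 h): 335·exp(−0.07702·33) = 26.380 mg/L
Dose 3 (60 mg at t=10 h): 60·exp(−0.07702·28) = 6.944 mg/L
Dose 4 (315 mg at t=15 h): 315·exp(−0.07702·23) = 53.581 mg/L
Dose 5 (325 mg at t=20 h): 325·exp(−0.07702·18) = 81.250 mg/L
Dose 6 (325 mg at t=25 h): 325·exp(−0.07702·13) = 119.416 mg/L
Dose 7 (95 mg at t=30 h): 95·exp(−0.07702·8) = 51.303 mg/L
Dose 8 (445 mg at t=35 h): 445·exp(−0.07702·3) = 353.197 mg/L
C(38) = 2.143 + 26.380 + 6.944 + 53.581 + 81.250 + 119.416 + 51.303 + 353.197 = 694.213 mg/L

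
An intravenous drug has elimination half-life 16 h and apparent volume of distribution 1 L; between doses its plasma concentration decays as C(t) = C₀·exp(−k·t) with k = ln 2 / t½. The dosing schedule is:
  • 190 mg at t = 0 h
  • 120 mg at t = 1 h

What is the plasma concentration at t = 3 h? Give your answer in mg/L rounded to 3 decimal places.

k = ln 2 / 16 = 0.04332 per h
Dose 1 (190 mg at t=0 h): 190·exp(−0.04332·3) = 166.844 mg/L
Dose 2 (120 mg at t=1 h): 120·exp(−0.04332·2) = 110.040 mg/L
C(3) = 166.844 + 110.040 = 276.884 mg/L

276.884 mg/L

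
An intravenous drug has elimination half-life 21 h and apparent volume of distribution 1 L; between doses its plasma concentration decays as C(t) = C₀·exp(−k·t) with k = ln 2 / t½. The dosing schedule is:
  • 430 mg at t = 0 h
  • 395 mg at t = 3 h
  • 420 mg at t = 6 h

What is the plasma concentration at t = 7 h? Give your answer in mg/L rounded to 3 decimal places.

k = ln 2 / 21 = 0.03301 per h
Dose 1 (430 mg at t=0 h): 430·exp(−0.03301·7) = 341.291 mg/L
Dose 2 (395 mg at t=3 h): 395·exp(−0.03301·4) = 346.145 mg/L
Dose 3 (420 mg at t=6 h): 420·exp(−0.03301·1) = 406.363 mg/L
C(7) = 341.291 + 346.145 + 406.363 = 1093.800 mg/L

1093.800 mg/L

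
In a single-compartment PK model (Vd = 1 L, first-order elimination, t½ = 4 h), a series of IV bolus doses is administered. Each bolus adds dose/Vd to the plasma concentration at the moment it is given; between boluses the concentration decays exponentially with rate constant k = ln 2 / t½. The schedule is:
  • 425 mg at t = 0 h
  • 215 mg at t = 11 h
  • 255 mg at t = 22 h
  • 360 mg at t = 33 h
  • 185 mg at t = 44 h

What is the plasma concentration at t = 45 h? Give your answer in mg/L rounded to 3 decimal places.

206.072 mg/L

k = ln 2 / 4 = 0.17329 per h
Dose 1 (425 mg at t=0 h): 425·exp(−0.17329·45) = 0.175 mg/L
Dose 2 (215 mg at t=11 h): 215·exp(−0.17329·34) = 0.594 mg/L
Dose 3 (255 mg at t=22 h): 255·exp(−0.17329·23) = 4.738 mg/L
Dose 4 (360 mg at t=33 h): 360·exp(−0.17329·12) = 45.000 mg/L
Dose 5 (185 mg at t=44 h): 185·exp(−0.17329·1) = 155.566 mg/L
C(45) = 0.175 + 0.594 + 4.738 + 45.000 + 155.566 = 206.072 mg/L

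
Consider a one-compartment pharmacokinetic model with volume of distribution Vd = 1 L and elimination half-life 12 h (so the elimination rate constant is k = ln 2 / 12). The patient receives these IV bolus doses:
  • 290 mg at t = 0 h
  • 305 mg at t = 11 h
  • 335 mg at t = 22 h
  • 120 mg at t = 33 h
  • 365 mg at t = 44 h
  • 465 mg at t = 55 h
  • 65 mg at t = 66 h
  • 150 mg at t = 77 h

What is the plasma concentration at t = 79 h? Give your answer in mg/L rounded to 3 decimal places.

358.795 mg/L

k = ln 2 / 12 = 0.05776 per h
Dose 1 (290 mg at t=0 h): 290·exp(−0.05776·79) = 3.024 mg/L
Dose 2 (305 mg at t=11 h): 305·exp(−0.05776·68) = 6.004 mg/L
Dose 3 (335 mg at t=22 h): 335·exp(−0.05776·57) = 12.450 mg/L
Dose 4 (120 mg at t=33 h): 120·exp(−0.05776·46) = 8.418 mg/L
Dose 5 (365 mg at t=44 h): 365·exp(−0.05776·35) = 48.338 mg/L
Dose 6 (465 mg at t=55 h): 465·exp(−0.05776·24) = 116.250 mg/L
Dose 7 (65 mg at t=66 h): 65·exp(−0.05776·13) = 30.676 mg/L
Dose 8 (150 mg at t=77 h): 150·exp(−0.05776·2) = 133.635 mg/L
C(79) = 3.024 + 6.004 + 12.450 + 8.418 + 48.338 + 116.250 + 30.676 + 133.635 = 358.795 mg/L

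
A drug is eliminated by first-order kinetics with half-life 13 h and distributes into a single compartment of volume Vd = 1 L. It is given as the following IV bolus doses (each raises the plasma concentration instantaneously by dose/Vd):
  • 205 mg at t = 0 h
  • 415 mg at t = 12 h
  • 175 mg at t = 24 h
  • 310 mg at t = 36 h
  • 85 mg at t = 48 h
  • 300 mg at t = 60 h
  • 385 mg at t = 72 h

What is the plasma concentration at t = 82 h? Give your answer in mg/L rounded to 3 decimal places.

379.736 mg/L

k = ln 2 / 13 = 0.05332 per h
Dose 1 (205 mg at t=0 h): 205·exp(−0.05332·82) = 2.588 mg/L
Dose 2 (415 mg at t=12 h): 415·exp(−0.05332·70) = 9.934 mg/L
Dose 3 (175 mg at t=24 h): 175·exp(−0.05332·58) = 7.943 mg/L
Dose 4 (310 mg at t=36 h): 310·exp(−0.05332·46) = 26.680 mg/L
Dose 5 (85 mg at t=48 h): 85·exp(−0.05332·34) = 13.871 mg/L
Dose 6 (300 mg at t=60 h): 300·exp(−0.05332·22) = 92.829 mg/L
Dose 7 (385 mg at t=72 h): 385·exp(−0.05332·10) = 225.891 mg/L
C(82) = 2.588 + 9.934 + 7.943 + 26.680 + 13.871 + 92.829 + 225.891 = 379.736 mg/L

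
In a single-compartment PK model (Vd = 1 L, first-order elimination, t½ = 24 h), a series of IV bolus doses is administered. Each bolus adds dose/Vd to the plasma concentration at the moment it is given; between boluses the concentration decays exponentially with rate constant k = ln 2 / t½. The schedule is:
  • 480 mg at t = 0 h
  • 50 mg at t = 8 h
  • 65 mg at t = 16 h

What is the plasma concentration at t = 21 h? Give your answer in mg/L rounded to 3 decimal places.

k = ln 2 / 24 = 0.02888 per h
Dose 1 (480 mg at t=0 h): 480·exp(−0.02888·21) = 261.722 mg/L
Dose 2 (50 mg at t=8 h): 50·exp(−0.02888·13) = 34.349 mg/L
Dose 3 (65 mg at t=16 h): 65·exp(−0.02888·5) = 56.260 mg/L
C(21) = 261.722 + 34.349 + 56.260 = 352.331 mg/L

352.331 mg/L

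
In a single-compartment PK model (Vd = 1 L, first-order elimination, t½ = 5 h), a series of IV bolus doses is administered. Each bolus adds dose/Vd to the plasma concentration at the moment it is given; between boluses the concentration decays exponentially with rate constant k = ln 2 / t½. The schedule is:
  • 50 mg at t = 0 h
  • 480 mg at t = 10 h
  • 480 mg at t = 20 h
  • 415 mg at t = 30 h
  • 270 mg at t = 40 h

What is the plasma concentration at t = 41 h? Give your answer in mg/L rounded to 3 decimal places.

358.184 mg/L

k = ln 2 / 5 = 0.13863 per h
Dose 1 (50 mg at t=0 h): 50·exp(−0.13863·41) = 0.170 mg/L
Dose 2 (480 mg at t=10 h): 480·exp(−0.13863·31) = 6.529 mg/L
Dose 3 (480 mg at t=20 h): 480·exp(−0.13863·21) = 26.117 mg/L
Dose 4 (415 mg at t=30 h): 415·exp(−0.13863·11) = 90.320 mg/L
Dose 5 (270 mg at t=40 h): 270·exp(−0.13863·1) = 235.049 mg/L
C(41) = 0.170 + 6.529 + 26.117 + 90.320 + 235.049 = 358.184 mg/L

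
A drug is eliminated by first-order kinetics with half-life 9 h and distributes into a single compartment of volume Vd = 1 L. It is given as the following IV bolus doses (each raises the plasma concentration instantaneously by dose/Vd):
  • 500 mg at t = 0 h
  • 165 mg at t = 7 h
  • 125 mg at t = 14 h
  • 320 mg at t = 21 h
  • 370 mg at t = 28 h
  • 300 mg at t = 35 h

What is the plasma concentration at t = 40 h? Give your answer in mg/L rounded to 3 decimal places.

k = ln 2 / 9 = 0.07702 per h
Dose 1 (500 mg at t=0 h): 500·exp(−0.07702·40) = 22.965 mg/L
Dose 2 (165 mg at t=7 h): 165·exp(−0.07702·33) = 12.993 mg/L
Dose 3 (125 mg at t=14 h): 125·exp(−0.07702·26) = 16.876 mg/L
Dose 4 (320 mg at t=21 h): 320·exp(−0.07702·19) = 74.070 mg/L
Dose 5 (370 mg at t=28 h): 370·exp(−0.07702·12) = 146.835 mg/L
Dose 6 (300 mg at t=35 h): 300·exp(−0.07702·5) = 204.119 mg/L
C(40) = 22.965 + 12.993 + 16.876 + 74.070 + 146.835 + 204.119 = 477.857 mg/L

477.857 mg/L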